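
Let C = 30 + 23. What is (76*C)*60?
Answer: 241680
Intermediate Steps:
C = 53
(76*C)*60 = (76*53)*60 = 4028*60 = 241680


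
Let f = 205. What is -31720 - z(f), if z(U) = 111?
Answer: -31831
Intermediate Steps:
-31720 - z(f) = -31720 - 1*111 = -31720 - 111 = -31831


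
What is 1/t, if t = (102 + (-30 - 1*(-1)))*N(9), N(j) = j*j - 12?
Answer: 1/5037 ≈ 0.00019853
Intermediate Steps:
N(j) = -12 + j² (N(j) = j² - 12 = -12 + j²)
t = 5037 (t = (102 + (-30 - 1*(-1)))*(-12 + 9²) = (102 + (-30 + 1))*(-12 + 81) = (102 - 29)*69 = 73*69 = 5037)
1/t = 1/5037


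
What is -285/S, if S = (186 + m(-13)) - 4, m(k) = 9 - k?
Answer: -95/68 ≈ -1.3971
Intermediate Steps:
S = 204 (S = (186 + (9 - 1*(-13))) - 4 = (186 + (9 + 13)) - 4 = (186 + 22) - 4 = 208 - 4 = 204)
-285/S = -285/204 = -285*1/204 = -95/68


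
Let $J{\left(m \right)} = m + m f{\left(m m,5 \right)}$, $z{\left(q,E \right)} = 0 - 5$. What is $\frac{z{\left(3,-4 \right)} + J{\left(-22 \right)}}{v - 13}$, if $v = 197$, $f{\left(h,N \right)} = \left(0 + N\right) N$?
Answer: $- \frac{577}{184} \approx -3.1359$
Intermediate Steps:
$f{\left(h,N \right)} = N^{2}$ ($f{\left(h,N \right)} = N N = N^{2}$)
$z{\left(q,E \right)} = -5$ ($z{\left(q,E \right)} = 0 - 5 = -5$)
$J{\left(m \right)} = 26 m$ ($J{\left(m \right)} = m + m 5^{2} = m + m 25 = m + 25 m = 26 m$)
$\frac{z{\left(3,-4 \right)} + J{\left(-22 \right)}}{v - 13} = \frac{-5 + 26 \left(-22\right)}{197 - 13} = \frac{-5 - 572}{184} = \left(-577\right) \frac{1}{184} = - \frac{577}{184}$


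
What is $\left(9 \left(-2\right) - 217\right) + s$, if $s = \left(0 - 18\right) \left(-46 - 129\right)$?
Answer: $2915$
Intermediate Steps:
$s = 3150$ ($s = \left(-18\right) \left(-175\right) = 3150$)
$\left(9 \left(-2\right) - 217\right) + s = \left(9 \left(-2\right) - 217\right) + 3150 = \left(-18 - 217\right) + 3150 = -235 + 3150 = 2915$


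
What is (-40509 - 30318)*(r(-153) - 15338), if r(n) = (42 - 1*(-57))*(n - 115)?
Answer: 2965526490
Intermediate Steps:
r(n) = -11385 + 99*n (r(n) = (42 + 57)*(-115 + n) = 99*(-115 + n) = -11385 + 99*n)
(-40509 - 30318)*(r(-153) - 15338) = (-40509 - 30318)*((-11385 + 99*(-153)) - 15338) = -70827*((-11385 - 15147) - 15338) = -70827*(-26532 - 15338) = -70827*(-41870) = 2965526490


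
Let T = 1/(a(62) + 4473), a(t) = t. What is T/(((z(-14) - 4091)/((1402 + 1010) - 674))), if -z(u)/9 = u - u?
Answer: -1738/18552685 ≈ -9.3679e-5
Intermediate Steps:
T = 1/4535 (T = 1/(62 + 4473) = 1/4535 ≈ 0.00022051)
z(u) = 0 (z(u) = -9*(u - u) = -9*0 = 0)
T/(((z(-14) - 4091)/((1402 + 1010) - 674))) = 1/(4535*(((0 - 4091)/((1402 + 1010) - 674)))) = 1/(4535*((-4091/(2412 - 674)))) = 1/(4535*((-4091/1738))) = 1/(4535*((-4091*1/1738))) = 1/(4535*(-4091/1738)) = (1/4535)*(-1738/4091) = -1738/18552685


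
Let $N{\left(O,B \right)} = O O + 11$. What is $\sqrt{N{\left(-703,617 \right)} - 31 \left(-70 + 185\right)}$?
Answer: $11 \sqrt{4055} \approx 700.47$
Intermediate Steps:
$N{\left(O,B \right)} = 11 + O^{2}$ ($N{\left(O,B \right)} = O^{2} + 11 = 11 + O^{2}$)
$\sqrt{N{\left(-703,617 \right)} - 31 \left(-70 + 185\right)} = \sqrt{\left(11 + \left(-703\right)^{2}\right) - 31 \left(-70 + 185\right)} = \sqrt{\left(11 + 494209\right) - 3565} = \sqrt{494220 - 3565} = \sqrt{490655} = 11 \sqrt{4055}$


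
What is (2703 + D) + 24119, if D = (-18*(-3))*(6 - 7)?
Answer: 26768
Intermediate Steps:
D = -54 (D = 54*(-1) = -54)
(2703 + D) + 24119 = (2703 - 54) + 24119 = 2649 + 24119 = 26768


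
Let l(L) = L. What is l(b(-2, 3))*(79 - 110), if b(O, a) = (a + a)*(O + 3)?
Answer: -186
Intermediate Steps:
b(O, a) = 2*a*(3 + O) (b(O, a) = (2*a)*(3 + O) = 2*a*(3 + O))
l(b(-2, 3))*(79 - 110) = (2*3*(3 - 2))*(79 - 110) = (2*3*1)*(-31) = 6*(-31) = -186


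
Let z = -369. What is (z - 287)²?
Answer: 430336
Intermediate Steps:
(z - 287)² = (-369 - 287)² = (-656)² = 430336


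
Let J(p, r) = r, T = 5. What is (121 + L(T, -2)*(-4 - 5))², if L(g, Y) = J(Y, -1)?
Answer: 16900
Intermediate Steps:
L(g, Y) = -1
(121 + L(T, -2)*(-4 - 5))² = (121 - (-4 - 5))² = (121 - 1*(-9))² = (121 + 9)² = 130² = 16900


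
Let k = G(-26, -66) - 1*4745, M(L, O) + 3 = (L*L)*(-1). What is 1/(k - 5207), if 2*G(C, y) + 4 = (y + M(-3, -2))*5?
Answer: -1/10149 ≈ -9.8532e-5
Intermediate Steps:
M(L, O) = -3 - L² (M(L, O) = -3 + (L*L)*(-1) = -3 + L²*(-1) = -3 - L²)
G(C, y) = -32 + 5*y/2 (G(C, y) = -2 + ((y + (-3 - 1*(-3)²))*5)/2 = -2 + ((y + (-3 - 1*9))*5)/2 = -2 + ((y + (-3 - 9))*5)/2 = -2 + ((y - 12)*5)/2 = -2 + ((-12 + y)*5)/2 = -2 + (-60 + 5*y)/2 = -2 + (-30 + 5*y/2) = -32 + 5*y/2)
k = -4942 (k = (-32 + (5/2)*(-66)) - 1*4745 = (-32 - 165) - 4745 = -197 - 4745 = -4942)
1/(k - 5207) = 1/(-4942 - 5207) = 1/(-10149) = -1/10149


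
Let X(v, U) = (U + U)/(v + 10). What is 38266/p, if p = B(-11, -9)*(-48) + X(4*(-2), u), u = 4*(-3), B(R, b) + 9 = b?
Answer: 19133/426 ≈ 44.913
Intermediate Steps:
B(R, b) = -9 + b
u = -12
X(v, U) = 2*U/(10 + v) (X(v, U) = (2*U)/(10 + v) = 2*U/(10 + v))
p = 852 (p = (-9 - 9)*(-48) + 2*(-12)/(10 + 4*(-2)) = -18*(-48) + 2*(-12)/(10 - 8) = 864 + 2*(-12)/2 = 864 + 2*(-12)*(½) = 864 - 12 = 852)
38266/p = 38266/852 = 38266*(1/852) = 19133/426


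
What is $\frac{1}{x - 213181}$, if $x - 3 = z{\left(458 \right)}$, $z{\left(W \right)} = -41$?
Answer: $- \frac{1}{213219} \approx -4.69 \cdot 10^{-6}$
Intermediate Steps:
$x = -38$ ($x = 3 - 41 = -38$)
$\frac{1}{x - 213181} = \frac{1}{-38 - 213181} = \frac{1}{-213219} = - \frac{1}{213219}$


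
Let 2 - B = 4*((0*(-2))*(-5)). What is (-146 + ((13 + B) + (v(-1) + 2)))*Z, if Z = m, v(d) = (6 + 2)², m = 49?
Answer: -3185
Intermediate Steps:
v(d) = 64 (v(d) = 8² = 64)
Z = 49
B = 2 (B = 2 - 4*(0*(-2))*(-5) = 2 - 4*0*(-5) = 2 - 4*0 = 2 - 1*0 = 2 + 0 = 2)
(-146 + ((13 + B) + (v(-1) + 2)))*Z = (-146 + ((13 + 2) + (64 + 2)))*49 = (-146 + (15 + 66))*49 = (-146 + 81)*49 = -65*49 = -3185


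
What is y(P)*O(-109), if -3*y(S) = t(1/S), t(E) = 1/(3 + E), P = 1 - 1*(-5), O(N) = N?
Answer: 218/19 ≈ 11.474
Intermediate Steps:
P = 6 (P = 1 + 5 = 6)
y(S) = -1/(3*(3 + 1/S))
y(P)*O(-109) = -1*6/(3 + 9*6)*(-109) = -1*6/(3 + 54)*(-109) = -1*6/57*(-109) = -1*6*1/57*(-109) = -2/19*(-109) = 218/19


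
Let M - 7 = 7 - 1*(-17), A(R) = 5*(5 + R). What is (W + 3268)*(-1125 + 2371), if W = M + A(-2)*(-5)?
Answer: 4017104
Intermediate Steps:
A(R) = 25 + 5*R
M = 31 (M = 7 + (7 - 1*(-17)) = 7 + (7 + 17) = 7 + 24 = 31)
W = -44 (W = 31 + (25 + 5*(-2))*(-5) = 31 + (25 - 10)*(-5) = 31 + 15*(-5) = 31 - 75 = -44)
(W + 3268)*(-1125 + 2371) = (-44 + 3268)*(-1125 + 2371) = 3224*1246 = 4017104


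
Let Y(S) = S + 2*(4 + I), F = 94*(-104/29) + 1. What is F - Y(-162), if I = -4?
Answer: -5049/29 ≈ -174.10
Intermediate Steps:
F = -9747/29 (F = 94*(-104*1/29) + 1 = 94*(-104/29) + 1 = -9776/29 + 1 = -9747/29 ≈ -336.10)
Y(S) = S (Y(S) = S + 2*(4 - 4) = S + 2*0 = S + 0 = S)
F - Y(-162) = -9747/29 - 1*(-162) = -9747/29 + 162 = -5049/29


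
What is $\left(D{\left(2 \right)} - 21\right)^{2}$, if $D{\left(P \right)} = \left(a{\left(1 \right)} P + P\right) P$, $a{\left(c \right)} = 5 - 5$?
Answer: $289$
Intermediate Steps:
$a{\left(c \right)} = 0$ ($a{\left(c \right)} = 5 - 5 = 0$)
$D{\left(P \right)} = P^{2}$ ($D{\left(P \right)} = \left(0 P + P\right) P = \left(0 + P\right) P = P P = P^{2}$)
$\left(D{\left(2 \right)} - 21\right)^{2} = \left(2^{2} - 21\right)^{2} = \left(4 - 21\right)^{2} = \left(-17\right)^{2} = 289$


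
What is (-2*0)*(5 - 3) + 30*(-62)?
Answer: -1860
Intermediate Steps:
(-2*0)*(5 - 3) + 30*(-62) = 0*2 - 1860 = 0 - 1860 = -1860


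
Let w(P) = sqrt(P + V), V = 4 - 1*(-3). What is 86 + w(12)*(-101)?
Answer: 86 - 101*sqrt(19) ≈ -354.25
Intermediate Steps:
V = 7 (V = 4 + 3 = 7)
w(P) = sqrt(7 + P) (w(P) = sqrt(P + 7) = sqrt(7 + P))
86 + w(12)*(-101) = 86 + sqrt(7 + 12)*(-101) = 86 + sqrt(19)*(-101) = 86 - 101*sqrt(19)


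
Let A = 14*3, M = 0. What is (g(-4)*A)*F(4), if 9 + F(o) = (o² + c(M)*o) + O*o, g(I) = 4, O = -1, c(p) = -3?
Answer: -1512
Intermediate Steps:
A = 42
F(o) = -9 + o² - 4*o (F(o) = -9 + ((o² - 3*o) - o) = -9 + (o² - 4*o) = -9 + o² - 4*o)
(g(-4)*A)*F(4) = (4*42)*(-9 + 4² - 4*4) = 168*(-9 + 16 - 16) = 168*(-9) = -1512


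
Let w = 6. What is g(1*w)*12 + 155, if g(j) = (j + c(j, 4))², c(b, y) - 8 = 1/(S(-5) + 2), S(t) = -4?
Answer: 2342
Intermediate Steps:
c(b, y) = 15/2 (c(b, y) = 8 + 1/(-4 + 2) = 8 + 1/(-2) = 8 - ½ = 15/2)
g(j) = (15/2 + j)² (g(j) = (j + 15/2)² = (15/2 + j)²)
g(1*w)*12 + 155 = ((15 + 2*(1*6))²/4)*12 + 155 = ((15 + 2*6)²/4)*12 + 155 = ((15 + 12)²/4)*12 + 155 = ((¼)*27²)*12 + 155 = ((¼)*729)*12 + 155 = (729/4)*12 + 155 = 2187 + 155 = 2342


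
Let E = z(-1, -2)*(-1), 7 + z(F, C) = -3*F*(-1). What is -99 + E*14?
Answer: 41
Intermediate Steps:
z(F, C) = -7 + 3*F (z(F, C) = -7 - 3*F*(-1) = -7 + 3*F)
E = 10 (E = (-7 + 3*(-1))*(-1) = (-7 - 3)*(-1) = -10*(-1) = 10)
-99 + E*14 = -99 + 10*14 = -99 + 140 = 41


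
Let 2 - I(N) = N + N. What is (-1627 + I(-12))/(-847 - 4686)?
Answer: 1601/5533 ≈ 0.28935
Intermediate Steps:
I(N) = 2 - 2*N (I(N) = 2 - (N + N) = 2 - 2*N)
(-1627 + I(-12))/(-847 - 4686) = (-1627 + (2 - 2*(-12)))/(-847 - 4686) = (-1627 + (2 + 24))/(-5533) = (-1627 + 26)*(-1/5533) = -1601*(-1/5533) = 1601/5533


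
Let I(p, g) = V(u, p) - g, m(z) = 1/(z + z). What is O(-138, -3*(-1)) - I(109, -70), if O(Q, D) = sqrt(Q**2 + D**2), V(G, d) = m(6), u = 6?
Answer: -841/12 + 3*sqrt(2117) ≈ 67.949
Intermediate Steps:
m(z) = 1/(2*z)
V(G, d) = 1/12 (V(G, d) = (1/2)/6 = (1/2)*(1/6) = 1/12)
I(p, g) = 1/12 - g
O(Q, D) = sqrt(D**2 + Q**2)
O(-138, -3*(-1)) - I(109, -70) = sqrt((-3*(-1))**2 + (-138)**2) - (1/12 - 1*(-70)) = sqrt(3**2 + 19044) - (1/12 + 70) = sqrt(9 + 19044) - 1*841/12 = sqrt(19053) - 841/12 = 3*sqrt(2117) - 841/12 = -841/12 + 3*sqrt(2117)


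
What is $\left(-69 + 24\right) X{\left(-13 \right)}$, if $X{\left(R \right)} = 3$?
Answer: $-135$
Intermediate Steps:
$\left(-69 + 24\right) X{\left(-13 \right)} = \left(-69 + 24\right) 3 = \left(-45\right) 3 = -135$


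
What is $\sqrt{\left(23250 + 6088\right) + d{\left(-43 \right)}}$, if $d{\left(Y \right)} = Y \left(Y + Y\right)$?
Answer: $2 \sqrt{8259} \approx 181.76$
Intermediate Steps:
$d{\left(Y \right)} = 2 Y^{2}$ ($d{\left(Y \right)} = Y 2 Y = 2 Y^{2}$)
$\sqrt{\left(23250 + 6088\right) + d{\left(-43 \right)}} = \sqrt{\left(23250 + 6088\right) + 2 \left(-43\right)^{2}} = \sqrt{29338 + 2 \cdot 1849} = \sqrt{29338 + 3698} = \sqrt{33036} = 2 \sqrt{8259}$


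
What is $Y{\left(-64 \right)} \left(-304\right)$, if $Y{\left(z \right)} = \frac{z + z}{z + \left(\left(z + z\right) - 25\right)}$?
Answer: $- \frac{38912}{217} \approx -179.32$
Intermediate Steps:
$Y{\left(z \right)} = \frac{2 z}{-25 + 3 z}$ ($Y{\left(z \right)} = \frac{2 z}{z + \left(2 z - 25\right)} = \frac{2 z}{z + \left(-25 + 2 z\right)} = \frac{2 z}{-25 + 3 z}$)
$Y{\left(-64 \right)} \left(-304\right) = 2 \left(-64\right) \frac{1}{-25 + 3 \left(-64\right)} \left(-304\right) = 2 \left(-64\right) \frac{1}{-25 - 192} \left(-304\right) = 2 \left(-64\right) \frac{1}{-217} \left(-304\right) = 2 \left(-64\right) \left(- \frac{1}{217}\right) \left(-304\right) = \frac{128}{217} \left(-304\right) = - \frac{38912}{217}$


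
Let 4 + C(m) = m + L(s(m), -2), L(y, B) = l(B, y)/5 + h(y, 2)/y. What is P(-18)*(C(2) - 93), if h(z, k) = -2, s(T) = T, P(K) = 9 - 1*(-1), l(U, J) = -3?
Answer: -966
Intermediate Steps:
P(K) = 10 (P(K) = 9 + 1 = 10)
L(y, B) = -3/5 - 2/y
C(m) = -23/5 + m - 2/m (C(m) = -4 + (m + (-3/5 - 2/m)) = -4 + (-3/5 + m - 2/m) = -23/5 + m - 2/m)
P(-18)*(C(2) - 93) = 10*((-23/5 + 2 - 2/2) - 93) = 10*((-23/5 + 2 - 2*1/2) - 93) = 10*((-23/5 + 2 - 1) - 93) = 10*(-18/5 - 93) = 10*(-483/5) = -966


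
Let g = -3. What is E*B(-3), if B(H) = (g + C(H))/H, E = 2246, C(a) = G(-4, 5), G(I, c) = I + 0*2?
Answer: 15722/3 ≈ 5240.7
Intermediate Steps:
G(I, c) = I (G(I, c) = I + 0 = I)
C(a) = -4
B(H) = -7/H (B(H) = (-3 - 4)/H = -7/H)
E*B(-3) = 2246*(-7/(-3)) = 2246*(-7*(-1/3)) = 2246*(7/3) = 15722/3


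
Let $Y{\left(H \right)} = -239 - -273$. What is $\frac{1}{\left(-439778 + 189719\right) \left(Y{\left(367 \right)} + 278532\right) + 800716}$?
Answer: $- \frac{1}{69657134678} \approx -1.4356 \cdot 10^{-11}$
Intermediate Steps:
$Y{\left(H \right)} = 34$ ($Y{\left(H \right)} = -239 + 273 = 34$)
$\frac{1}{\left(-439778 + 189719\right) \left(Y{\left(367 \right)} + 278532\right) + 800716} = \frac{1}{\left(-439778 + 189719\right) \left(34 + 278532\right) + 800716} = \frac{1}{\left(-250059\right) 278566 + 800716} = \frac{1}{-69657935394 + 800716} = \frac{1}{-69657134678} = - \frac{1}{69657134678}$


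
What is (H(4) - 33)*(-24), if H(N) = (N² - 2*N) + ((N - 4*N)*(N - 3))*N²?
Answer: 5208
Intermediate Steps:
H(N) = N² - 2*N - 3*N³*(-3 + N) (H(N) = (N² - 2*N) + ((-3*N)*(-3 + N))*N² = (N² - 2*N) + (-3*N*(-3 + N))*N² = (N² - 2*N) - 3*N³*(-3 + N) = N² - 2*N - 3*N³*(-3 + N))
(H(4) - 33)*(-24) = (4*(-2 + 4 - 3*4³ + 9*4²) - 33)*(-24) = (4*(-2 + 4 - 3*64 + 9*16) - 33)*(-24) = (4*(-2 + 4 - 192 + 144) - 33)*(-24) = (4*(-46) - 33)*(-24) = (-184 - 33)*(-24) = -217*(-24) = 5208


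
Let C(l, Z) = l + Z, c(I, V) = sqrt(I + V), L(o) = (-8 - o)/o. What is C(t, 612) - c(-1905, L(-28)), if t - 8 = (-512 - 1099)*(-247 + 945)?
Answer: -1123858 - 2*I*sqrt(23345)/7 ≈ -1.1239e+6 - 43.654*I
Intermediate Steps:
L(o) = (-8 - o)/o
t = -1124470 (t = 8 + (-512 - 1099)*(-247 + 945) = 8 - 1611*698 = 8 - 1124478 = -1124470)
C(l, Z) = Z + l
C(t, 612) - c(-1905, L(-28)) = (612 - 1124470) - sqrt(-1905 + (-8 - 1*(-28))/(-28)) = -1123858 - sqrt(-1905 - (-8 + 28)/28) = -1123858 - sqrt(-1905 - 1/28*20) = -1123858 - sqrt(-1905 - 5/7) = -1123858 - sqrt(-13340/7) = -1123858 - 2*I*sqrt(23345)/7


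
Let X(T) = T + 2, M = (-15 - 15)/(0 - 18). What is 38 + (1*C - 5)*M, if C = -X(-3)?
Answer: 94/3 ≈ 31.333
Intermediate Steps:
M = 5/3 (M = -30/(-18) = -30*(-1/18) = 5/3 ≈ 1.6667)
X(T) = 2 + T
C = 1 (C = -(2 - 3) = -1*(-1) = 1)
38 + (1*C - 5)*M = 38 + (1*1 - 5)*(5/3) = 38 + (1 - 5)*(5/3) = 38 - 4*5/3 = 38 - 20/3 = 94/3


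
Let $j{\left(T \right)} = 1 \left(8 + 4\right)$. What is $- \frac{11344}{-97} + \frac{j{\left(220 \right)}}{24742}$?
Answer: $\frac{140337206}{1199987} \approx 116.95$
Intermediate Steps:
$j{\left(T \right)} = 12$ ($j{\left(T \right)} = 1 \cdot 12 = 12$)
$- \frac{11344}{-97} + \frac{j{\left(220 \right)}}{24742} = - \frac{11344}{-97} + \frac{12}{24742} = \left(-11344\right) \left(- \frac{1}{97}\right) + 12 \cdot \frac{1}{24742} = \frac{11344}{97} + \frac{6}{12371} = \frac{140337206}{1199987}$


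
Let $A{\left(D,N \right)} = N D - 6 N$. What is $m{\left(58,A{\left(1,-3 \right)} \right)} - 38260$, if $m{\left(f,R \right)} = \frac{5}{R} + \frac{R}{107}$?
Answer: $- \frac{12281308}{321} \approx -38260.0$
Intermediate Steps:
$A{\left(D,N \right)} = - 6 N + D N$ ($A{\left(D,N \right)} = D N - 6 N = - 6 N + D N$)
$m{\left(f,R \right)} = \frac{5}{R} + \frac{R}{107}$ ($m{\left(f,R \right)} = \frac{5}{R} + R \frac{1}{107} = \frac{5}{R} + \frac{R}{107}$)
$m{\left(58,A{\left(1,-3 \right)} \right)} - 38260 = \left(\frac{5}{\left(-3\right) \left(-6 + 1\right)} + \frac{\left(-3\right) \left(-6 + 1\right)}{107}\right) - 38260 = \left(\frac{5}{\left(-3\right) \left(-5\right)} + \frac{\left(-3\right) \left(-5\right)}{107}\right) - 38260 = \left(\frac{5}{15} + \frac{1}{107} \cdot 15\right) - 38260 = \left(5 \cdot \frac{1}{15} + \frac{15}{107}\right) - 38260 = \left(\frac{1}{3} + \frac{15}{107}\right) - 38260 = \frac{152}{321} - 38260 = - \frac{12281308}{321}$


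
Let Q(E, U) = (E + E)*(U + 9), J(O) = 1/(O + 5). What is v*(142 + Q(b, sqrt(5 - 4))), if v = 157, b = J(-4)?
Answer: 25434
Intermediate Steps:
J(O) = 1/(5 + O)
b = 1 (b = 1/(5 - 4) = 1/1 = 1)
Q(E, U) = 2*E*(9 + U) (Q(E, U) = (2*E)*(9 + U) = 2*E*(9 + U))
v*(142 + Q(b, sqrt(5 - 4))) = 157*(142 + 2*1*(9 + sqrt(5 - 4))) = 157*(142 + 2*1*(9 + sqrt(1))) = 157*(142 + 2*1*(9 + 1)) = 157*(142 + 2*1*10) = 157*(142 + 20) = 157*162 = 25434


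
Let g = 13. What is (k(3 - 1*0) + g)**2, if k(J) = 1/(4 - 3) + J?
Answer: 289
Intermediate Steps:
k(J) = 1 + J (k(J) = 1/1 + J = 1 + J)
(k(3 - 1*0) + g)**2 = ((1 + (3 - 1*0)) + 13)**2 = ((1 + (3 + 0)) + 13)**2 = ((1 + 3) + 13)**2 = (4 + 13)**2 = 17**2 = 289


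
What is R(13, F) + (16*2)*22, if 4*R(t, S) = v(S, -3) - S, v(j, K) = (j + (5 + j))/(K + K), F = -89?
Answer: 17603/24 ≈ 733.46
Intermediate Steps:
v(j, K) = (5 + 2*j)/(2*K) (v(j, K) = (5 + 2*j)/((2*K)) = (5 + 2*j)*(1/(2*K)) = (5 + 2*j)/(2*K))
R(t, S) = -5/24 - S/3 (R(t, S) = ((5/2 + S)/(-3) - S)/4 = (-(5/2 + S)/3 - S)/4 = ((-⅚ - S/3) - S)/4 = (-⅚ - 4*S/3)/4 = -5/24 - S/3)
R(13, F) + (16*2)*22 = (-5/24 - ⅓*(-89)) + (16*2)*22 = (-5/24 + 89/3) + 32*22 = 707/24 + 704 = 17603/24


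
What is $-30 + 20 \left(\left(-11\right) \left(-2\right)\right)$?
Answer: $410$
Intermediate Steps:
$-30 + 20 \left(\left(-11\right) \left(-2\right)\right) = -30 + 20 \cdot 22 = -30 + 440 = 410$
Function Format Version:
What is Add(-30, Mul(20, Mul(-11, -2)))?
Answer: 410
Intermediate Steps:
Add(-30, Mul(20, Mul(-11, -2))) = Add(-30, Mul(20, 22)) = Add(-30, 440) = 410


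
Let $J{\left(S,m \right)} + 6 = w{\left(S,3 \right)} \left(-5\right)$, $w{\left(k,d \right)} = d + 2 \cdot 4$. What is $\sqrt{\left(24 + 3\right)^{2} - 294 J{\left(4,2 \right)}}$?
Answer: $\sqrt{18663} \approx 136.61$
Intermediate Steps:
$w{\left(k,d \right)} = 8 + d$ ($w{\left(k,d \right)} = d + 8 = 8 + d$)
$J{\left(S,m \right)} = -61$ ($J{\left(S,m \right)} = -6 + \left(8 + 3\right) \left(-5\right) = -6 + 11 \left(-5\right) = -6 - 55 = -61$)
$\sqrt{\left(24 + 3\right)^{2} - 294 J{\left(4,2 \right)}} = \sqrt{\left(24 + 3\right)^{2} - -17934} = \sqrt{27^{2} + 17934} = \sqrt{729 + 17934} = \sqrt{18663}$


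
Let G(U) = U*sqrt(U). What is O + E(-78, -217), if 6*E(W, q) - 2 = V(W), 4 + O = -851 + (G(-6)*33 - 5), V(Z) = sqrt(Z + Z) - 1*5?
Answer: -1721/2 - 198*I*sqrt(6) + I*sqrt(39)/3 ≈ -860.5 - 482.92*I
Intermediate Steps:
G(U) = U**(3/2)
V(Z) = -5 + sqrt(2)*sqrt(Z) (V(Z) = sqrt(2*Z) - 5 = sqrt(2)*sqrt(Z) - 5 = -5 + sqrt(2)*sqrt(Z))
O = -860 - 198*I*sqrt(6) (O = -4 + (-851 + ((-6)**(3/2)*33 - 5)) = -4 + (-851 + (-6*I*sqrt(6)*33 - 5)) = -4 + (-851 + (-198*I*sqrt(6) - 5)) = -4 + (-851 + (-5 - 198*I*sqrt(6))) = -4 + (-856 - 198*I*sqrt(6)) = -860 - 198*I*sqrt(6) ≈ -860.0 - 485.0*I)
E(W, q) = -1/2 + sqrt(2)*sqrt(W)/6 (E(W, q) = 1/3 + (-5 + sqrt(2)*sqrt(W))/6 = 1/3 + (-5/6 + sqrt(2)*sqrt(W)/6) = -1/2 + sqrt(2)*sqrt(W)/6)
O + E(-78, -217) = (-860 - 198*I*sqrt(6)) + (-1/2 + sqrt(2)*sqrt(-78)/6) = (-860 - 198*I*sqrt(6)) + (-1/2 + sqrt(2)*(I*sqrt(78))/6) = (-860 - 198*I*sqrt(6)) + (-1/2 + I*sqrt(39)/3) = -1721/2 - 198*I*sqrt(6) + I*sqrt(39)/3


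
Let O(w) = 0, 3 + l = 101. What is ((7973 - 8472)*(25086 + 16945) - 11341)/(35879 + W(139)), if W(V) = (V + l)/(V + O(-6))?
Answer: -1458444295/2493709 ≈ -584.85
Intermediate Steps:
l = 98 (l = -3 + 101 = 98)
W(V) = (98 + V)/V (W(V) = (V + 98)/(V + 0) = (98 + V)/V)
((7973 - 8472)*(25086 + 16945) - 11341)/(35879 + W(139)) = ((7973 - 8472)*(25086 + 16945) - 11341)/(35879 + (98 + 139)/139) = (-499*42031 - 11341)/(35879 + (1/139)*237) = (-20973469 - 11341)/(35879 + 237/139) = -20984810/4987418/139 = -20984810*139/4987418 = -1458444295/2493709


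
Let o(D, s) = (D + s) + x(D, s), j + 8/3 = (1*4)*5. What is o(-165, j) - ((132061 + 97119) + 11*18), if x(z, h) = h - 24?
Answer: -688597/3 ≈ -2.2953e+5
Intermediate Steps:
x(z, h) = -24 + h
j = 52/3 (j = -8/3 + (1*4)*5 = -8/3 + 4*5 = -8/3 + 20 = 52/3 ≈ 17.333)
o(D, s) = -24 + D + 2*s (o(D, s) = (D + s) + (-24 + s) = -24 + D + 2*s)
o(-165, j) - ((132061 + 97119) + 11*18) = (-24 - 165 + 2*(52/3)) - ((132061 + 97119) + 11*18) = (-24 - 165 + 104/3) - (229180 + 198) = -463/3 - 1*229378 = -463/3 - 229378 = -688597/3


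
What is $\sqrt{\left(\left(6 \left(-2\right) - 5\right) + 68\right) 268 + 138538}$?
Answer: $\sqrt{152206} \approx 390.14$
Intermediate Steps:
$\sqrt{\left(\left(6 \left(-2\right) - 5\right) + 68\right) 268 + 138538} = \sqrt{\left(\left(-12 - 5\right) + 68\right) 268 + 138538} = \sqrt{\left(-17 + 68\right) 268 + 138538} = \sqrt{51 \cdot 268 + 138538} = \sqrt{13668 + 138538} = \sqrt{152206}$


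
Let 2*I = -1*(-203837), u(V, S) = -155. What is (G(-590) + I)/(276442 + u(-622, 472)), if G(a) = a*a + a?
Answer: 898857/552574 ≈ 1.6267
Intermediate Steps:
I = 203837/2 (I = (-1*(-203837))/2 = (½)*203837 = 203837/2 ≈ 1.0192e+5)
G(a) = a + a² (G(a) = a² + a = a + a²)
(G(-590) + I)/(276442 + u(-622, 472)) = (-590*(1 - 590) + 203837/2)/(276442 - 155) = (-590*(-589) + 203837/2)/276287 = (347510 + 203837/2)*(1/276287) = (898857/2)*(1/276287) = 898857/552574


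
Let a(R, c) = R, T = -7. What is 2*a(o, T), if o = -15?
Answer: -30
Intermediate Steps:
2*a(o, T) = 2*(-15) = -30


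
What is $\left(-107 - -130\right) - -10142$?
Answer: $10165$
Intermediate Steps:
$\left(-107 - -130\right) - -10142 = \left(-107 + 130\right) + 10142 = 23 + 10142 = 10165$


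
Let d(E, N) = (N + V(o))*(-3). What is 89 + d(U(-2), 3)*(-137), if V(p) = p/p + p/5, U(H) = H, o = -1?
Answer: 8254/5 ≈ 1650.8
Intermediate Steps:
V(p) = 1 + p/5 (V(p) = 1 + p*(1/5) = 1 + p/5)
d(E, N) = -12/5 - 3*N (d(E, N) = (N + (1 + (1/5)*(-1)))*(-3) = (N + (1 - 1/5))*(-3) = (N + 4/5)*(-3) = (4/5 + N)*(-3) = -12/5 - 3*N)
89 + d(U(-2), 3)*(-137) = 89 + (-12/5 - 3*3)*(-137) = 89 + (-12/5 - 9)*(-137) = 89 - 57/5*(-137) = 89 + 7809/5 = 8254/5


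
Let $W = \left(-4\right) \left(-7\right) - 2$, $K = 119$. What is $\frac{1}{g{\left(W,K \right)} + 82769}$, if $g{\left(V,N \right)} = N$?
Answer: $\frac{1}{82888} \approx 1.2064 \cdot 10^{-5}$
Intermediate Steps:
$W = 26$ ($W = 28 - 2 = 26$)
$\frac{1}{g{\left(W,K \right)} + 82769} = \frac{1}{119 + 82769} = \frac{1}{82888}$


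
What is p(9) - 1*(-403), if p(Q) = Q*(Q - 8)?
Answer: 412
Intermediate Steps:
p(Q) = Q*(-8 + Q)
p(9) - 1*(-403) = 9*(-8 + 9) - 1*(-403) = 9*1 + 403 = 9 + 403 = 412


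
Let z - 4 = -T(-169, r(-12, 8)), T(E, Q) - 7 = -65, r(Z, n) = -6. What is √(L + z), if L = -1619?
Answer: 3*I*√173 ≈ 39.459*I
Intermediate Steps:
T(E, Q) = -58 (T(E, Q) = 7 - 65 = -58)
z = 62 (z = 4 - 1*(-58) = 4 + 58 = 62)
√(L + z) = √(-1619 + 62) = √(-1557) = 3*I*√173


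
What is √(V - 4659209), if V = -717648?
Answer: I*√5376857 ≈ 2318.8*I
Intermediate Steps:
√(V - 4659209) = √(-717648 - 4659209) = √(-5376857) = I*√5376857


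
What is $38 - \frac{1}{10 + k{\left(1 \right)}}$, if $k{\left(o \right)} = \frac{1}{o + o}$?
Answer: $\frac{796}{21} \approx 37.905$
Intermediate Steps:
$k{\left(o \right)} = \frac{1}{2 o}$
$38 - \frac{1}{10 + k{\left(1 \right)}} = 38 - \frac{1}{10 + \frac{1}{2 \cdot 1}} = 38 - \frac{1}{10 + \frac{1}{2} \cdot 1} = 38 - \frac{1}{10 + \frac{1}{2}} = 38 - \frac{1}{\frac{21}{2}} = 38 - \frac{2}{21} = \frac{796}{21}$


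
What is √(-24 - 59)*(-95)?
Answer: -95*I*√83 ≈ -865.49*I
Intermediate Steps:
√(-24 - 59)*(-95) = √(-83)*(-95) = (I*√83)*(-95) = -95*I*√83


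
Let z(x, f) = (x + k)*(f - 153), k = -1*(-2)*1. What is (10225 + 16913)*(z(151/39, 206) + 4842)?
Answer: 1818019850/13 ≈ 1.3985e+8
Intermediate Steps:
k = 2 (k = 2*1 = 2)
z(x, f) = (-153 + f)*(2 + x) (z(x, f) = (x + 2)*(f - 153) = (2 + x)*(-153 + f) = (-153 + f)*(2 + x))
(10225 + 16913)*(z(151/39, 206) + 4842) = (10225 + 16913)*((-306 - 23103/39 + 2*206 + 206*(151/39)) + 4842) = 27138*((-306 - 23103/39 + 412 + 206*(151*(1/39))) + 4842) = 27138*((-306 - 153*151/39 + 412 + 206*(151/39)) + 4842) = 27138*((-306 - 7701/13 + 412 + 31106/39) + 4842) = 27138*(12137/39 + 4842) = 27138*(200975/39) = 1818019850/13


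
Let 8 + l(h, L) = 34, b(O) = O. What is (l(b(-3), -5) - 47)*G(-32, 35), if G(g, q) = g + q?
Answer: -63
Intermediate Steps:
l(h, L) = 26 (l(h, L) = -8 + 34 = 26)
(l(b(-3), -5) - 47)*G(-32, 35) = (26 - 47)*(-32 + 35) = -21*3 = -63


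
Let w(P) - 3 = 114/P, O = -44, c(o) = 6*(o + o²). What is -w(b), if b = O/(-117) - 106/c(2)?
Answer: 24873/601 ≈ 41.386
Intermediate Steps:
c(o) = 6*o + 6*o²
b = -601/234 (b = -44/(-117) - 106*1/(12*(1 + 2)) = -44*(-1/117) - 106/(6*2*3) = 44/117 - 106/36 = 44/117 - 106*1/36 = 44/117 - 53/18 = -601/234 ≈ -2.5684)
w(P) = 3 + 114/P
-w(b) = -(3 + 114/(-601/234)) = -(3 + 114*(-234/601)) = -(3 - 26676/601) = -1*(-24873/601) = 24873/601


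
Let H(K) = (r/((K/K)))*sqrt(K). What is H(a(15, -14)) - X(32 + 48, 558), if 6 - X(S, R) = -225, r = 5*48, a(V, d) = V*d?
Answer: -231 + 240*I*sqrt(210) ≈ -231.0 + 3477.9*I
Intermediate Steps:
r = 240
X(S, R) = 231 (X(S, R) = 6 - 1*(-225) = 6 + 225 = 231)
H(K) = 240*sqrt(K) (H(K) = (240/((K/K)))*sqrt(K) = (240/1)*sqrt(K) = (240*1)*sqrt(K) = 240*sqrt(K))
H(a(15, -14)) - X(32 + 48, 558) = 240*sqrt(15*(-14)) - 1*231 = 240*sqrt(-210) - 231 = 240*(I*sqrt(210)) - 231 = 240*I*sqrt(210) - 231 = -231 + 240*I*sqrt(210)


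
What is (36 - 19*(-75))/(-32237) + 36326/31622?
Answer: 562420760/509699207 ≈ 1.1034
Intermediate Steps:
(36 - 19*(-75))/(-32237) + 36326/31622 = (36 + 1425)*(-1/32237) + 36326*(1/31622) = 1461*(-1/32237) + 18163/15811 = -1461/32237 + 18163/15811 = 562420760/509699207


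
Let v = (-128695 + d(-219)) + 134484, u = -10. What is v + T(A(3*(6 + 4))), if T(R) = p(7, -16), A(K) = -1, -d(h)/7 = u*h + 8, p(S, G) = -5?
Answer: -9602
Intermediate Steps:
d(h) = -56 + 70*h (d(h) = -7*(-10*h + 8) = -7*(8 - 10*h) = -56 + 70*h)
T(R) = -5
v = -9597 (v = (-128695 + (-56 + 70*(-219))) + 134484 = (-128695 + (-56 - 15330)) + 134484 = (-128695 - 15386) + 134484 = -144081 + 134484 = -9597)
v + T(A(3*(6 + 4))) = -9597 - 5 = -9602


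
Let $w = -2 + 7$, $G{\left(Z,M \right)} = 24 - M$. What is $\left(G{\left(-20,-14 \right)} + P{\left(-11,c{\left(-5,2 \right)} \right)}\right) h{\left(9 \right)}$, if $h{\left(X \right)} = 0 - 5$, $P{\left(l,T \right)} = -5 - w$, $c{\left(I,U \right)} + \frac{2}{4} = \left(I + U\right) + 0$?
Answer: $-140$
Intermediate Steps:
$c{\left(I,U \right)} = - \frac{1}{2} + I + U$ ($c{\left(I,U \right)} = - \frac{1}{2} + \left(\left(I + U\right) + 0\right) = - \frac{1}{2} + \left(I + U\right) = - \frac{1}{2} + I + U$)
$w = 5$
$P{\left(l,T \right)} = -10$ ($P{\left(l,T \right)} = -5 - 5 = -10$)
$h{\left(X \right)} = -5$
$\left(G{\left(-20,-14 \right)} + P{\left(-11,c{\left(-5,2 \right)} \right)}\right) h{\left(9 \right)} = \left(\left(24 - -14\right) - 10\right) \left(-5\right) = \left(\left(24 + 14\right) - 10\right) \left(-5\right) = \left(38 - 10\right) \left(-5\right) = 28 \left(-5\right) = -140$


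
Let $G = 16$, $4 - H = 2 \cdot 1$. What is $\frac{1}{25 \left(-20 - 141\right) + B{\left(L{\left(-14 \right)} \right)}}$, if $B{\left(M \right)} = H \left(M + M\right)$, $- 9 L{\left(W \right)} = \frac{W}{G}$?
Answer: $- \frac{18}{72443} \approx -0.00024847$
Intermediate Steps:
$H = 2$ ($H = 4 - 2 \cdot 1 = 4 - 2 = 2$)
$L{\left(W \right)} = - \frac{W}{144}$ ($L{\left(W \right)} = - \frac{W \frac{1}{16}}{9} = - \frac{\frac{1}{16} W}{9} = - \frac{W}{144}$)
$B{\left(M \right)} = 4 M$ ($B{\left(M \right)} = 2 \left(M + M\right) = 2 \cdot 2 M = 4 M$)
$\frac{1}{25 \left(-20 - 141\right) + B{\left(L{\left(-14 \right)} \right)}} = \frac{1}{25 \left(-20 - 141\right) + 4 \left(\left(- \frac{1}{144}\right) \left(-14\right)\right)} = \frac{1}{25 \left(-161\right) + 4 \cdot \frac{7}{72}} = \frac{1}{-4025 + \frac{7}{18}} = \frac{1}{- \frac{72443}{18}} = - \frac{18}{72443}$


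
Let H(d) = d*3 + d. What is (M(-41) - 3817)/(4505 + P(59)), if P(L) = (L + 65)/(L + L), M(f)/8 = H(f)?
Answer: -13157/11559 ≈ -1.1382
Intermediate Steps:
H(d) = 4*d (H(d) = 3*d + d = 4*d)
M(f) = 32*f (M(f) = 8*(4*f) = 32*f)
P(L) = (65 + L)/(2*L) (P(L) = (65 + L)/((2*L)) = (65 + L)*(1/(2*L)) = (65 + L)/(2*L))
(M(-41) - 3817)/(4505 + P(59)) = (32*(-41) - 3817)/(4505 + (½)*(65 + 59)/59) = (-1312 - 3817)/(4505 + (½)*(1/59)*124) = -5129/(4505 + 62/59) = -5129/265857/59 = -5129*59/265857 = -13157/11559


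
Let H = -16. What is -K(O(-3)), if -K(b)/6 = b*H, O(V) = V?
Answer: 288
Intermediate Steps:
K(b) = 96*b (K(b) = -6*b*(-16) = -(-96)*b = 96*b)
-K(O(-3)) = -96*(-3) = -1*(-288) = 288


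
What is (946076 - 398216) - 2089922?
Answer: -1542062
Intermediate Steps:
(946076 - 398216) - 2089922 = 547860 - 2089922 = -1542062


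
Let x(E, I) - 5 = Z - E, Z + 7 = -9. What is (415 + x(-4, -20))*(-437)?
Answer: -178296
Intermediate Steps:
Z = -16 (Z = -7 - 9 = -16)
x(E, I) = -11 - E (x(E, I) = 5 + (-16 - E) = -11 - E)
(415 + x(-4, -20))*(-437) = (415 + (-11 - 1*(-4)))*(-437) = (415 + (-11 + 4))*(-437) = (415 - 7)*(-437) = 408*(-437) = -178296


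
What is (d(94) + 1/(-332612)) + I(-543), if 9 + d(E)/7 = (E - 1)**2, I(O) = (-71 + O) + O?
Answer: 19731541675/332612 ≈ 59323.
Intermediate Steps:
I(O) = -71 + 2*O
d(E) = -63 + 7*(-1 + E)**2 (d(E) = -63 + 7*(E - 1)**2 = -63 + 7*(-1 + E)**2)
(d(94) + 1/(-332612)) + I(-543) = ((-63 + 7*(-1 + 94)**2) + 1/(-332612)) + (-71 + 2*(-543)) = ((-63 + 7*93**2) - 1/332612) + (-71 - 1086) = ((-63 + 7*8649) - 1/332612) - 1157 = ((-63 + 60543) - 1/332612) - 1157 = (60480 - 1/332612) - 1157 = 20116373759/332612 - 1157 = 19731541675/332612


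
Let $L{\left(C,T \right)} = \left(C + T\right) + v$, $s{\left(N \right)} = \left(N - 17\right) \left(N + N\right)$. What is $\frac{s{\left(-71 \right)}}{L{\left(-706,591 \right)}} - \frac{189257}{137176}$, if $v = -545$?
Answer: $- \frac{41796839}{2057640} \approx -20.313$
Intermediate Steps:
$s{\left(N \right)} = 2 N \left(-17 + N\right)$ ($s{\left(N \right)} = \left(-17 + N\right) 2 N = 2 N \left(-17 + N\right)$)
$L{\left(C,T \right)} = -545 + C + T$ ($L{\left(C,T \right)} = \left(C + T\right) - 545 = -545 + C + T$)
$\frac{s{\left(-71 \right)}}{L{\left(-706,591 \right)}} - \frac{189257}{137176} = \frac{2 \left(-71\right) \left(-17 - 71\right)}{-545 - 706 + 591} - \frac{189257}{137176} = \frac{2 \left(-71\right) \left(-88\right)}{-660} - \frac{189257}{137176} = 12496 \left(- \frac{1}{660}\right) - \frac{189257}{137176} = - \frac{284}{15} - \frac{189257}{137176} = - \frac{41796839}{2057640}$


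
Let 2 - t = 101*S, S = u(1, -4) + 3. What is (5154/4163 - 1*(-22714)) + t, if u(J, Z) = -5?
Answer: 95412788/4163 ≈ 22919.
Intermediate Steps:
S = -2 (S = -5 + 3 = -2)
t = 204 (t = 2 - 101*(-2) = 2 - 1*(-202) = 2 + 202 = 204)
(5154/4163 - 1*(-22714)) + t = (5154/4163 - 1*(-22714)) + 204 = (5154*(1/4163) + 22714) + 204 = (5154/4163 + 22714) + 204 = 94563536/4163 + 204 = 95412788/4163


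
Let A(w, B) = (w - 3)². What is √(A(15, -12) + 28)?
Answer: 2*√43 ≈ 13.115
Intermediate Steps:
A(w, B) = (-3 + w)²
√(A(15, -12) + 28) = √((-3 + 15)² + 28) = √(12² + 28) = √(144 + 28) = √172 = 2*√43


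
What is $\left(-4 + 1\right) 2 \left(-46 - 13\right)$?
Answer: $354$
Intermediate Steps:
$\left(-4 + 1\right) 2 \left(-46 - 13\right) = \left(-3\right) 2 \left(-59\right) = \left(-6\right) \left(-59\right) = 354$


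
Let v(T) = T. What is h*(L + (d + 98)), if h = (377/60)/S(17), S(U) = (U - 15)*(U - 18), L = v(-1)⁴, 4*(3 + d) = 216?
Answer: -1885/4 ≈ -471.25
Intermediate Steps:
d = 51 (d = -3 + (¼)*216 = -3 + 54 = 51)
L = 1 (L = (-1)⁴ = 1)
S(U) = (-18 + U)*(-15 + U) (S(U) = (-15 + U)*(-18 + U) = (-18 + U)*(-15 + U))
h = -377/120 (h = (377/60)/(270 + 17² - 33*17) = (377*(1/60))/(270 + 289 - 561) = (377/60)/(-2) = (377/60)*(-½) = -377/120 ≈ -3.1417)
h*(L + (d + 98)) = -377*(1 + (51 + 98))/120 = -377*(1 + 149)/120 = -377/120*150 = -1885/4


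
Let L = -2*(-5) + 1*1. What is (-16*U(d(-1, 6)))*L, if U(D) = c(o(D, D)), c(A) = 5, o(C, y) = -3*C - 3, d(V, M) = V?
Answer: -880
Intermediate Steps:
o(C, y) = -3 - 3*C
U(D) = 5
L = 11 (L = 10 + 1 = 11)
(-16*U(d(-1, 6)))*L = -16*5*11 = -80*11 = -880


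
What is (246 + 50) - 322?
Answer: -26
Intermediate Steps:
(246 + 50) - 322 = 296 - 322 = -26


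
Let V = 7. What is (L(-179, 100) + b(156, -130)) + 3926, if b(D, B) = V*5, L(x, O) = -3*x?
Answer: 4498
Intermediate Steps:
b(D, B) = 35 (b(D, B) = 7*5 = 35)
(L(-179, 100) + b(156, -130)) + 3926 = (-3*(-179) + 35) + 3926 = (537 + 35) + 3926 = 572 + 3926 = 4498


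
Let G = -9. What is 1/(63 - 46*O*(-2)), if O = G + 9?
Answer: 1/63 ≈ 0.015873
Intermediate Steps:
O = 0 (O = -9 + 9 = 0)
1/(63 - 46*O*(-2)) = 1/(63 - 0*(-2)) = 1/(63 - 46*0) = 1/(63 + 0) = 1/63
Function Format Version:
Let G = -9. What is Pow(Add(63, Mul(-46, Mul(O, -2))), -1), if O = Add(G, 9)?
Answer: Rational(1, 63) ≈ 0.015873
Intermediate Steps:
O = 0 (O = Add(-9, 9) = 0)
Pow(Add(63, Mul(-46, Mul(O, -2))), -1) = Pow(Add(63, Mul(-46, Mul(0, -2))), -1) = Pow(Add(63, Mul(-46, 0)), -1) = Pow(Add(63, 0), -1) = Pow(63, -1) = Rational(1, 63)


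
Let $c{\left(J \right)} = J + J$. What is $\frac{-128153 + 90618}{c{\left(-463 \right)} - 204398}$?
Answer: $\frac{37535}{205324} \approx 0.18281$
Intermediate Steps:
$c{\left(J \right)} = 2 J$
$\frac{-128153 + 90618}{c{\left(-463 \right)} - 204398} = \frac{-128153 + 90618}{2 \left(-463\right) - 204398} = - \frac{37535}{-926 - 204398} = - \frac{37535}{-205324} = \left(-37535\right) \left(- \frac{1}{205324}\right) = \frac{37535}{205324}$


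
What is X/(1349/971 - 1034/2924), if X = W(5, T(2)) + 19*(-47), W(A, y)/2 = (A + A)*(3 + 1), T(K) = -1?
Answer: -384712142/490077 ≈ -785.00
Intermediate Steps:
W(A, y) = 16*A (W(A, y) = 2*((A + A)*(3 + 1)) = 2*((2*A)*4) = 2*(8*A) = 16*A)
X = -813 (X = 16*5 + 19*(-47) = 80 - 893 = -813)
X/(1349/971 - 1034/2924) = -813/(1349/971 - 1034/2924) = -813/(1349*(1/971) - 1034*1/2924) = -813/(1349/971 - 517/1462) = -813/1470231/1419602 = -813*1419602/1470231 = -384712142/490077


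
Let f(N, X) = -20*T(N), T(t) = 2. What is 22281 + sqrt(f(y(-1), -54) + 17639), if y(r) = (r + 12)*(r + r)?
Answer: 22281 + sqrt(17599) ≈ 22414.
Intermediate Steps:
y(r) = 2*r*(12 + r) (y(r) = (12 + r)*(2*r) = 2*r*(12 + r))
f(N, X) = -40 (f(N, X) = -20*2 = -40)
22281 + sqrt(f(y(-1), -54) + 17639) = 22281 + sqrt(-40 + 17639) = 22281 + sqrt(17599)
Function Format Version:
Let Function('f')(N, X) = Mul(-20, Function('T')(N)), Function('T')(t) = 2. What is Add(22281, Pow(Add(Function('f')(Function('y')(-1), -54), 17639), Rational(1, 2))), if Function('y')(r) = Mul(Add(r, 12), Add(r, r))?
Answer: Add(22281, Pow(17599, Rational(1, 2))) ≈ 22414.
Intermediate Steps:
Function('y')(r) = Mul(2, r, Add(12, r)) (Function('y')(r) = Mul(Add(12, r), Mul(2, r)) = Mul(2, r, Add(12, r)))
Function('f')(N, X) = -40 (Function('f')(N, X) = Mul(-20, 2) = -40)
Add(22281, Pow(Add(Function('f')(Function('y')(-1), -54), 17639), Rational(1, 2))) = Add(22281, Pow(Add(-40, 17639), Rational(1, 2))) = Add(22281, Pow(17599, Rational(1, 2)))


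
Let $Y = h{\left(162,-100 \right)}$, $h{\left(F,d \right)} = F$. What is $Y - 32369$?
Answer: $-32207$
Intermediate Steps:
$Y = 162$
$Y - 32369 = 162 - 32369 = -32207$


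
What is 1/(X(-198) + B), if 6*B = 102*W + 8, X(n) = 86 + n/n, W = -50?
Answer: -3/2285 ≈ -0.0013129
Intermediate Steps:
X(n) = 87 (X(n) = 86 + 1 = 87)
B = -2546/3 (B = (102*(-50) + 8)/6 = (-5100 + 8)/6 = (⅙)*(-5092) = -2546/3 ≈ -848.67)
1/(X(-198) + B) = 1/(87 - 2546/3) = 1/(-2285/3) = -3/2285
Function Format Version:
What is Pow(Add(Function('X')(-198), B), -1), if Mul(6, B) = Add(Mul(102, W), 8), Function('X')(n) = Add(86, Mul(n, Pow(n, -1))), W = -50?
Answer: Rational(-3, 2285) ≈ -0.0013129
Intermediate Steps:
Function('X')(n) = 87 (Function('X')(n) = Add(86, 1) = 87)
B = Rational(-2546, 3) (B = Mul(Rational(1, 6), Add(Mul(102, -50), 8)) = Mul(Rational(1, 6), Add(-5100, 8)) = Mul(Rational(1, 6), -5092) = Rational(-2546, 3) ≈ -848.67)
Pow(Add(Function('X')(-198), B), -1) = Pow(Add(87, Rational(-2546, 3)), -1) = Pow(Rational(-2285, 3), -1) = Rational(-3, 2285)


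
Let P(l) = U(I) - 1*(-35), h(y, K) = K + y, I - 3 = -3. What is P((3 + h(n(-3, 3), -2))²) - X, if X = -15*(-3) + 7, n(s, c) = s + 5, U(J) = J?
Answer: -17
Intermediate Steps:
I = 0 (I = 3 - 3 = 0)
n(s, c) = 5 + s
P(l) = 35 (P(l) = 0 - 1*(-35) = 0 + 35 = 35)
X = 52 (X = 45 + 7 = 52)
P((3 + h(n(-3, 3), -2))²) - X = 35 - 1*52 = 35 - 52 = -17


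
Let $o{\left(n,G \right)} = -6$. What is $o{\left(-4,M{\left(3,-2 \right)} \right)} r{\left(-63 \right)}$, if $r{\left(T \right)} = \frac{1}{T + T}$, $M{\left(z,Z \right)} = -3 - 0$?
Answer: $\frac{1}{21} \approx 0.047619$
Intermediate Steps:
$M{\left(z,Z \right)} = -3$ ($M{\left(z,Z \right)} = -3 + 0 = -3$)
$r{\left(T \right)} = \frac{1}{2 T}$
$o{\left(-4,M{\left(3,-2 \right)} \right)} r{\left(-63 \right)} = - 6 \frac{1}{2 \left(-63\right)} = - 6 \cdot \frac{1}{2} \left(- \frac{1}{63}\right) = \left(-6\right) \left(- \frac{1}{126}\right) = \frac{1}{21}$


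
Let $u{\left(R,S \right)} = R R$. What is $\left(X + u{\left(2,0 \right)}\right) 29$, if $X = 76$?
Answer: $2320$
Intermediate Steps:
$u{\left(R,S \right)} = R^{2}$
$\left(X + u{\left(2,0 \right)}\right) 29 = \left(76 + 2^{2}\right) 29 = \left(76 + 4\right) 29 = 80 \cdot 29 = 2320$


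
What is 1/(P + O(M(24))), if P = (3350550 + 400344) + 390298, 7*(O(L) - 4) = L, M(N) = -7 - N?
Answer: 7/28988341 ≈ 2.4148e-7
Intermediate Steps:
O(L) = 4 + L/7
P = 4141192 (P = 3750894 + 390298 = 4141192)
1/(P + O(M(24))) = 1/(4141192 + (4 + (-7 - 1*24)/7)) = 1/(4141192 + (4 + (-7 - 24)/7)) = 1/(4141192 + (4 + (⅐)*(-31))) = 1/(4141192 + (4 - 31/7)) = 1/(4141192 - 3/7) = 1/(28988341/7) = 7/28988341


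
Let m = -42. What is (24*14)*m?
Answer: -14112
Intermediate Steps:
(24*14)*m = (24*14)*(-42) = 336*(-42) = -14112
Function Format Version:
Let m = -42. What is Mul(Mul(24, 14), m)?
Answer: -14112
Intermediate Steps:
Mul(Mul(24, 14), m) = Mul(Mul(24, 14), -42) = Mul(336, -42) = -14112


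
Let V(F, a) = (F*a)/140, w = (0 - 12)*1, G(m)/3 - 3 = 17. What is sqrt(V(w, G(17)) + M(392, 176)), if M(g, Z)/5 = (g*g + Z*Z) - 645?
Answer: sqrt(45078523)/7 ≈ 959.15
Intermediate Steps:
M(g, Z) = -3225 + 5*Z**2 + 5*g**2 (M(g, Z) = 5*((g*g + Z*Z) - 645) = 5*((g**2 + Z**2) - 645) = 5*((Z**2 + g**2) - 645) = 5*(-645 + Z**2 + g**2) = -3225 + 5*Z**2 + 5*g**2)
G(m) = 60 (G(m) = 9 + 3*17 = 9 + 51 = 60)
w = -12 (w = -12*1 = -12)
V(F, a) = F*a/140 (V(F, a) = (F*a)*(1/140) = F*a/140)
sqrt(V(w, G(17)) + M(392, 176)) = sqrt((1/140)*(-12)*60 + (-3225 + 5*176**2 + 5*392**2)) = sqrt(-36/7 + (-3225 + 5*30976 + 5*153664)) = sqrt(-36/7 + (-3225 + 154880 + 768320)) = sqrt(-36/7 + 919975) = sqrt(6439789/7) = sqrt(45078523)/7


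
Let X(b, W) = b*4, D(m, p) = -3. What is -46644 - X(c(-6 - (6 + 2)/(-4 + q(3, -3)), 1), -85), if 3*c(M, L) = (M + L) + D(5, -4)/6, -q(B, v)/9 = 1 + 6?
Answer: -9374002/201 ≈ -46637.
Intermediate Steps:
q(B, v) = -63 (q(B, v) = -9*(1 + 6) = -9*7 = -63)
c(M, L) = -⅙ + L/3 + M/3 (c(M, L) = ((M + L) - 3/6)/3 = ((L + M) - 3*⅙)/3 = ((L + M) - ½)/3 = (-½ + L + M)/3 = -⅙ + L/3 + M/3)
X(b, W) = 4*b
-46644 - X(c(-6 - (6 + 2)/(-4 + q(3, -3)), 1), -85) = -46644 - 4*(-⅙ + (⅓)*1 + (-6 - (6 + 2)/(-4 - 63))/3) = -46644 - 4*(-⅙ + ⅓ + (-6 - 8/(-67))/3) = -46644 - 4*(-⅙ + ⅓ + (-6 - 8*(-1)/67)/3) = -46644 - 4*(-⅙ + ⅓ + (-6 - 1*(-8/67))/3) = -46644 - 4*(-⅙ + ⅓ + (-6 + 8/67)/3) = -46644 - 4*(-⅙ + ⅓ + (⅓)*(-394/67)) = -46644 - 4*(-⅙ + ⅓ - 394/201) = -46644 - 4*(-721)/402 = -46644 - 1*(-1442/201) = -46644 + 1442/201 = -9374002/201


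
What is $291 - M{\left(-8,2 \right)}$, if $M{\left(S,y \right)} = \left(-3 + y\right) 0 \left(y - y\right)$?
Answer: $291$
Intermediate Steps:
$M{\left(S,y \right)} = 0$ ($M{\left(S,y \right)} = 0 \cdot 0 = 0$)
$291 - M{\left(-8,2 \right)} = 291 - 0 = 291 + 0 = 291$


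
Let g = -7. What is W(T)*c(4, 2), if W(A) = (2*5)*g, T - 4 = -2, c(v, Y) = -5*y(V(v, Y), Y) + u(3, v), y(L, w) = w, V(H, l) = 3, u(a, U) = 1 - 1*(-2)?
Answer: 490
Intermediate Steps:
u(a, U) = 3 (u(a, U) = 1 + 2 = 3)
c(v, Y) = 3 - 5*Y (c(v, Y) = -5*Y + 3 = 3 - 5*Y)
T = 2 (T = 4 - 2 = 2)
W(A) = -70 (W(A) = (2*5)*(-7) = 10*(-7) = -70)
W(T)*c(4, 2) = -70*(3 - 5*2) = -70*(3 - 10) = -70*(-7) = 490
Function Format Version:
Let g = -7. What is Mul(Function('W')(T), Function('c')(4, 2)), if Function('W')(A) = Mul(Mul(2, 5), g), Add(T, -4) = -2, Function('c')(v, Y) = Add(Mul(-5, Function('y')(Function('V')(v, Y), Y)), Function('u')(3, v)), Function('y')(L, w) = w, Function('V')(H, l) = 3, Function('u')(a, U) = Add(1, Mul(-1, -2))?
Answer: 490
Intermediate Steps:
Function('u')(a, U) = 3 (Function('u')(a, U) = Add(1, 2) = 3)
Function('c')(v, Y) = Add(3, Mul(-5, Y)) (Function('c')(v, Y) = Add(Mul(-5, Y), 3) = Add(3, Mul(-5, Y)))
T = 2 (T = Add(4, -2) = 2)
Function('W')(A) = -70 (Function('W')(A) = Mul(Mul(2, 5), -7) = Mul(10, -7) = -70)
Mul(Function('W')(T), Function('c')(4, 2)) = Mul(-70, Add(3, Mul(-5, 2))) = Mul(-70, Add(3, -10)) = Mul(-70, -7) = 490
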